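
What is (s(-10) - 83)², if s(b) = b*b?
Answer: 289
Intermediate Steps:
s(b) = b²
(s(-10) - 83)² = ((-10)² - 83)² = (100 - 83)² = 17² = 289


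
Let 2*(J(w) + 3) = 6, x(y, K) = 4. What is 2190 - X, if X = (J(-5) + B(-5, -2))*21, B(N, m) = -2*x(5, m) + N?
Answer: 2463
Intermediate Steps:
B(N, m) = -8 + N (B(N, m) = -2*4 + N = -8 + N)
J(w) = 0 (J(w) = -3 + (½)*6 = -3 + 3 = 0)
X = -273 (X = (0 + (-8 - 5))*21 = (0 - 13)*21 = -13*21 = -273)
2190 - X = 2190 - 1*(-273) = 2190 + 273 = 2463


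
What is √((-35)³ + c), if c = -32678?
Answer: I*√75553 ≈ 274.87*I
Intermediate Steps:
√((-35)³ + c) = √((-35)³ - 32678) = √(-42875 - 32678) = √(-75553) = I*√75553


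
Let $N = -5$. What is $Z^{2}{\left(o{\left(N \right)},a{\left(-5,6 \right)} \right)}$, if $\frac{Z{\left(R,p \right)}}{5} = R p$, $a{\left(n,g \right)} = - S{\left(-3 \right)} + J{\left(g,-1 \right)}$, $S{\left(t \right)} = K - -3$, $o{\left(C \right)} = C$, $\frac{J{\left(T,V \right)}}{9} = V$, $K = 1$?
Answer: $105625$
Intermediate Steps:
$J{\left(T,V \right)} = 9 V$
$S{\left(t \right)} = 4$ ($S{\left(t \right)} = 1 - -3 = 1 + 3 = 4$)
$a{\left(n,g \right)} = -13$ ($a{\left(n,g \right)} = \left(-1\right) 4 + 9 \left(-1\right) = -4 - 9 = -13$)
$Z{\left(R,p \right)} = 5 R p$
$Z^{2}{\left(o{\left(N \right)},a{\left(-5,6 \right)} \right)} = \left(5 \left(-5\right) \left(-13\right)\right)^{2} = 325^{2} = 105625$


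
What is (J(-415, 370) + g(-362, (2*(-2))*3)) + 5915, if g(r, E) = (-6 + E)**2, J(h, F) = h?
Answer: 5824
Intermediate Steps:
(J(-415, 370) + g(-362, (2*(-2))*3)) + 5915 = (-415 + (-6 + (2*(-2))*3)**2) + 5915 = (-415 + (-6 - 4*3)**2) + 5915 = (-415 + (-6 - 12)**2) + 5915 = (-415 + (-18)**2) + 5915 = (-415 + 324) + 5915 = -91 + 5915 = 5824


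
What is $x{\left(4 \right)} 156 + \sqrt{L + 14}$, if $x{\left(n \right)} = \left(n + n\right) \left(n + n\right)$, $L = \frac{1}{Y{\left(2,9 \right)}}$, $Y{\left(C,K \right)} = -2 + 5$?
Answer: $9984 + \frac{\sqrt{129}}{3} \approx 9987.8$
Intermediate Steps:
$Y{\left(C,K \right)} = 3$
$L = \frac{1}{3} \approx 0.33333$
$x{\left(n \right)} = 4 n^{2}$ ($x{\left(n \right)} = 2 n 2 n = 4 n^{2}$)
$x{\left(4 \right)} 156 + \sqrt{L + 14} = 4 \cdot 4^{2} \cdot 156 + \sqrt{\frac{1}{3} + 14} = 4 \cdot 16 \cdot 156 + \sqrt{\frac{43}{3}} = 64 \cdot 156 + \frac{\sqrt{129}}{3} = 9984 + \frac{\sqrt{129}}{3}$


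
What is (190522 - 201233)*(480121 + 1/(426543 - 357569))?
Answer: -354704039172905/68974 ≈ -5.1426e+9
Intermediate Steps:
(190522 - 201233)*(480121 + 1/(426543 - 357569)) = -10711*(480121 + 1/68974) = -10711*33115865855/68974 = -354704039172905/68974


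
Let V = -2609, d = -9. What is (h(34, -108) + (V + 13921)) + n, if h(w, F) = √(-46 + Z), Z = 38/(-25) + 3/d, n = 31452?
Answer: 42764 + I*√10767/15 ≈ 42764.0 + 6.9176*I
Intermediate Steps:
Z = -139/75 (Z = 38/(-25) + 3/(-9) = 38*(-1/25) + 3*(-⅑) = -38/25 - ⅓ = -139/75 ≈ -1.8533)
h(w, F) = I*√10767/15 (h(w, F) = √(-46 - 139/75) = √(-3589/75) = I*√10767/15)
(h(34, -108) + (V + 13921)) + n = (I*√10767/15 + (-2609 + 13921)) + 31452 = (I*√10767/15 + 11312) + 31452 = (11312 + I*√10767/15) + 31452 = 42764 + I*√10767/15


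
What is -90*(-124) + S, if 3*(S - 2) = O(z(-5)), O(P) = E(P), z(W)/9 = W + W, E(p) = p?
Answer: 11132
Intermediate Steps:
z(W) = 18*W (z(W) = 9*(W + W) = 9*(2*W) = 18*W)
O(P) = P
S = -28 (S = 2 + (18*(-5))/3 = 2 + (1/3)*(-90) = 2 - 30 = -28)
-90*(-124) + S = -90*(-124) - 28 = 11160 - 28 = 11132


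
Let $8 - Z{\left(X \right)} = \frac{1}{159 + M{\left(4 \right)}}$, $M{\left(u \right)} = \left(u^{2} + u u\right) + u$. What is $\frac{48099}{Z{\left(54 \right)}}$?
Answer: $\frac{9379305}{1559} \approx 6016.2$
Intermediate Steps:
$M{\left(u \right)} = u + 2 u^{2}$ ($M{\left(u \right)} = \left(u^{2} + u^{2}\right) + u = 2 u^{2} + u = u + 2 u^{2}$)
$Z{\left(X \right)} = \frac{1559}{195}$ ($Z{\left(X \right)} = 8 - \frac{1}{159 + 4 \left(1 + 2 \cdot 4\right)} = 8 - \frac{1}{159 + 4 \left(1 + 8\right)} = 8 - \frac{1}{159 + 4 \cdot 9} = 8 - \frac{1}{159 + 36} = 8 - \frac{1}{195} = \frac{1559}{195}$)
$\frac{48099}{Z{\left(54 \right)}} = \frac{48099}{\frac{1559}{195}} = 48099 \cdot \frac{195}{1559} = \frac{9379305}{1559}$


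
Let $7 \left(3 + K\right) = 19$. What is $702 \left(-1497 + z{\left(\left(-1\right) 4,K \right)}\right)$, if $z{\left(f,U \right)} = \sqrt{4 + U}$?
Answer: $-1050894 + \frac{702 \sqrt{182}}{7} \approx -1.0495 \cdot 10^{6}$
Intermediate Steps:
$K = - \frac{2}{7}$ ($K = -3 + \frac{1}{7} \cdot 19 = -3 + \frac{19}{7} = - \frac{2}{7} \approx -0.28571$)
$702 \left(-1497 + z{\left(\left(-1\right) 4,K \right)}\right) = 702 \left(-1497 + \sqrt{4 - \frac{2}{7}}\right) = 702 \left(-1497 + \sqrt{\frac{26}{7}}\right) = 702 \left(-1497 + \frac{\sqrt{182}}{7}\right) = -1050894 + \frac{702 \sqrt{182}}{7}$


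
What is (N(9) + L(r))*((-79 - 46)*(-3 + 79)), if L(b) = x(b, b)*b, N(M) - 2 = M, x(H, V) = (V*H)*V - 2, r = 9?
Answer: -62263000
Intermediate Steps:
x(H, V) = -2 + H*V² (x(H, V) = (H*V)*V - 2 = H*V² - 2 = -2 + H*V²)
N(M) = 2 + M
L(b) = b*(-2 + b³) (L(b) = (-2 + b*b²)*b = (-2 + b³)*b = b*(-2 + b³))
(N(9) + L(r))*((-79 - 46)*(-3 + 79)) = ((2 + 9) + 9*(-2 + 9³))*((-79 - 46)*(-3 + 79)) = (11 + 9*(-2 + 729))*(-125*76) = (11 + 9*727)*(-9500) = (11 + 6543)*(-9500) = 6554*(-9500) = -62263000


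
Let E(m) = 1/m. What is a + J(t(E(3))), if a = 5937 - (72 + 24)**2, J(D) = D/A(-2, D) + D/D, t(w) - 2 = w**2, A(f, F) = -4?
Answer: -118027/36 ≈ -3278.5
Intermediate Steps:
t(w) = 2 + w**2
J(D) = 1 - D/4 (J(D) = D/(-4) + D/D = D*(-1/4) + 1 = -D/4 + 1 = 1 - D/4)
a = -3279 (a = 5937 - 1*96**2 = 5937 - 1*9216 = 5937 - 9216 = -3279)
a + J(t(E(3))) = -3279 + (1 - (2 + (1/3)**2)/4) = -3279 + (1 - (2 + 1/9)/4) = -3279 + (1 - 1/4*19/9) = -3279 + (1 - 19/36) = -3279 + 17/36 = -118027/36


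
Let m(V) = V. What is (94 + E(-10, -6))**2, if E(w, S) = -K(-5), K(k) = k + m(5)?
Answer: 8836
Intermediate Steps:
K(k) = 5 + k (K(k) = k + 5 = 5 + k)
E(w, S) = 0 (E(w, S) = -(5 - 5) = -1*0 = 0)
(94 + E(-10, -6))**2 = (94 + 0)**2 = 94**2 = 8836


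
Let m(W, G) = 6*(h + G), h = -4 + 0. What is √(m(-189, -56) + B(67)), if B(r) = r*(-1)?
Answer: I*√427 ≈ 20.664*I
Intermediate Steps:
h = -4
B(r) = -r
m(W, G) = -24 + 6*G (m(W, G) = 6*(-4 + G) = -24 + 6*G)
√(m(-189, -56) + B(67)) = √((-24 + 6*(-56)) - 1*67) = √((-24 - 336) - 67) = √(-360 - 67) = √(-427) = I*√427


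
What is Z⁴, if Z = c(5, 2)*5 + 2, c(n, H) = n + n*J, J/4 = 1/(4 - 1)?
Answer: 1073283121/81 ≈ 1.3250e+7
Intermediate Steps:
J = 4/3 (J = 4/(4 - 1) = 4/3 ≈ 1.3333)
c(n, H) = 7*n/3 (c(n, H) = n + n*(4/3) = n + 4*n/3 = 7*n/3)
Z = 181/3 (Z = ((7/3)*5)*5 + 2 = (35/3)*5 + 2 = 175/3 + 2 = 181/3 ≈ 60.333)
Z⁴ = (181/3)⁴ = 1073283121/81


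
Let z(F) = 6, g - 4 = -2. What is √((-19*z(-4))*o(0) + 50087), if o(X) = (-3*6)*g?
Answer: √54191 ≈ 232.79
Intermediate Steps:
g = 2 (g = 4 - 2 = 2)
o(X) = -36 (o(X) = -3*6*2 = -18*2 = -36)
√((-19*z(-4))*o(0) + 50087) = √(-19*6*(-36) + 50087) = √(-114*(-36) + 50087) = √(4104 + 50087) = √54191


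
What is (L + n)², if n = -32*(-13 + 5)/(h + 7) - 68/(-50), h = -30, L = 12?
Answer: 1643524/330625 ≈ 4.9710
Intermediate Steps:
n = -5618/575 (n = -32*(-13 + 5)/(-30 + 7) - 68/(-50) = -32/((-23/(-8))) - 68*(-1/50) = -32/((-23*(-⅛))) + 34/25 = -32/23/8 + 34/25 = -32*8/23 + 34/25 = -256/23 + 34/25 = -5618/575 ≈ -9.7704)
(L + n)² = (12 - 5618/575)² = (1282/575)² = 1643524/330625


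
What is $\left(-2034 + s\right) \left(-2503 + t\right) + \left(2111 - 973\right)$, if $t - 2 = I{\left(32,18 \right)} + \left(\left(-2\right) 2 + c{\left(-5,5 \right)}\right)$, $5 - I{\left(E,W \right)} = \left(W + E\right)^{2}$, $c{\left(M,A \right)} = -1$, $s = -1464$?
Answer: $17494636$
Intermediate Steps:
$I{\left(E,W \right)} = 5 - \left(E + W\right)^{2}$ ($I{\left(E,W \right)} = 5 - \left(W + E\right)^{2} = 5 - \left(E + W\right)^{2}$)
$t = -2498$ ($t = 2 + \left(\left(5 - \left(32 + 18\right)^{2}\right) - 5\right) = 2 + \left(\left(5 - 50^{2}\right) - 5\right) = 2 + \left(\left(5 - 2500\right) - 5\right) = 2 - 2500 = -2498$)
$\left(-2034 + s\right) \left(-2503 + t\right) + \left(2111 - 973\right) = \left(-2034 - 1464\right) \left(-2503 - 2498\right) + \left(2111 - 973\right) = \left(-3498\right) \left(-5001\right) + \left(2111 - 973\right) = 17493498 + 1138 = 17494636$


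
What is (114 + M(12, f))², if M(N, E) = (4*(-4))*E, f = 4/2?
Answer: 6724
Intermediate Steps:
f = 2 (f = 4*(½) = 2)
M(N, E) = -16*E
(114 + M(12, f))² = (114 - 16*2)² = (114 - 32)² = 82² = 6724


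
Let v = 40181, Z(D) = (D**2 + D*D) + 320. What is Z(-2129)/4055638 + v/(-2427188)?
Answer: 10920480398349/4921897942972 ≈ 2.2188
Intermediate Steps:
Z(D) = 320 + 2*D**2 (Z(D) = (D**2 + D**2) + 320 = 2*D**2 + 320 = 320 + 2*D**2)
Z(-2129)/4055638 + v/(-2427188) = (320 + 2*(-2129)**2)/4055638 + 40181/(-2427188) = (320 + 2*4532641)*(1/4055638) + 40181*(-1/2427188) = (320 + 9065282)*(1/4055638) - 40181/2427188 = 9065602*(1/4055638) - 40181/2427188 = 4532801/2027819 - 40181/2427188 = 10920480398349/4921897942972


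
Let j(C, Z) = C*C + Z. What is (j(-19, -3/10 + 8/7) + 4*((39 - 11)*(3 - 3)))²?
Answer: 641558241/4900 ≈ 1.3093e+5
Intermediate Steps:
j(C, Z) = Z + C² (j(C, Z) = C² + Z = Z + C²)
(j(-19, -3/10 + 8/7) + 4*((39 - 11)*(3 - 3)))² = (((-3/10 + 8/7) + (-19)²) + 4*((39 - 11)*(3 - 3)))² = (((-3*⅒ + 8*(⅐)) + 361) + 4*(28*0))² = (((-3/10 + 8/7) + 361) + 4*0)² = ((59/70 + 361) + 0)² = (25329/70 + 0)² = (25329/70)² = 641558241/4900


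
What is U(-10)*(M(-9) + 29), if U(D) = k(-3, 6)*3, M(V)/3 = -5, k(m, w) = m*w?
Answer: -756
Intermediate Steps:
M(V) = -15 (M(V) = 3*(-5) = -15)
U(D) = -54 (U(D) = -3*6*3 = -18*3 = -54)
U(-10)*(M(-9) + 29) = -54*(-15 + 29) = -54*14 = -756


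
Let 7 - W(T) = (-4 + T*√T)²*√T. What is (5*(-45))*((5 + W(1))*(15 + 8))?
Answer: -15525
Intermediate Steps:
W(T) = 7 - √T*(-4 + T^(3/2))² (W(T) = 7 - (-4 + T*√T)²*√T = 7 - (-4 + T^(3/2))²*√T = 7 - √T*(-4 + T^(3/2))²)
(5*(-45))*((5 + W(1))*(15 + 8)) = (5*(-45))*((5 + (7 - √1*(-4 + 1^(3/2))²))*(15 + 8)) = -225*(5 + (7 - 1*1*(-4 + 1)²))*23 = -225*(5 + (7 - 1*1*(-3)²))*23 = -225*(5 + (7 - 1*1*9))*23 = -225*(5 + (7 - 9))*23 = -225*(5 - 2)*23 = -675*23 = -225*69 = -15525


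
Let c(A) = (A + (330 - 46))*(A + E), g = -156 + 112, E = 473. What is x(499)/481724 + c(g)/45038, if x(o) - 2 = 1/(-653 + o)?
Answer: 545582321059/238654740632 ≈ 2.2861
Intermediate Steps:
x(o) = 2 + 1/(-653 + o)
g = -44
c(A) = (284 + A)*(473 + A) (c(A) = (A + (330 - 46))*(A + 473) = (A + 284)*(473 + A) = (284 + A)*(473 + A))
x(499)/481724 + c(g)/45038 = ((-1305 + 2*499)/(-653 + 499))/481724 + (134332 + (-44)² + 757*(-44))/45038 = ((-1305 + 998)/(-154))*(1/481724) + (134332 + 1936 - 33308)*(1/45038) = -1/154*(-307)*(1/481724) + 102960*(1/45038) = (307/154)*(1/481724) + 51480/22519 = 307/74185496 + 51480/22519 = 545582321059/238654740632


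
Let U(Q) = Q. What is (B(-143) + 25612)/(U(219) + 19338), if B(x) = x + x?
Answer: 2814/2173 ≈ 1.2950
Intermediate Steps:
B(x) = 2*x
(B(-143) + 25612)/(U(219) + 19338) = (2*(-143) + 25612)/(219 + 19338) = (-286 + 25612)/19557 = 25326*(1/19557) = 2814/2173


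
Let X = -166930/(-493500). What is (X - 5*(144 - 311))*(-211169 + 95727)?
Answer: -2379487213903/24675 ≈ -9.6433e+7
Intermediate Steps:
X = 16693/49350 (X = -166930*(-1/493500) = 16693/49350 ≈ 0.33826)
(X - 5*(144 - 311))*(-211169 + 95727) = (16693/49350 - 5*(144 - 311))*(-211169 + 95727) = (16693/49350 - 5*(-167))*(-115442) = (16693/49350 + 835)*(-115442) = (41223943/49350)*(-115442) = -2379487213903/24675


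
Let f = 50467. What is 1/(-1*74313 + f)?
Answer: -1/23846 ≈ -4.1936e-5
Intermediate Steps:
1/(-1*74313 + f) = 1/(-1*74313 + 50467) = 1/(-74313 + 50467) = 1/(-23846) = -1/23846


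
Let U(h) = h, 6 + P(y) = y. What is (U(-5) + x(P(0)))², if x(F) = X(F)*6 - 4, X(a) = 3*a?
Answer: 13689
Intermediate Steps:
P(y) = -6 + y
x(F) = -4 + 18*F (x(F) = (3*F)*6 - 4 = 18*F - 4 = -4 + 18*F)
(U(-5) + x(P(0)))² = (-5 + (-4 + 18*(-6 + 0)))² = (-5 + (-4 + 18*(-6)))² = (-5 + (-4 - 108))² = (-5 - 112)² = (-117)² = 13689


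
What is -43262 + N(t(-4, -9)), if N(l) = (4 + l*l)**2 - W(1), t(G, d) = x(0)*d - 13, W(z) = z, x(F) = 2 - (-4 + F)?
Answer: 20143786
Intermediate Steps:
x(F) = 6 - F (x(F) = 2 + (4 - F) = 6 - F)
t(G, d) = -13 + 6*d (t(G, d) = (6 - 1*0)*d - 13 = (6 + 0)*d - 13 = 6*d - 13 = -13 + 6*d)
N(l) = -1 + (4 + l**2)**2 (N(l) = (4 + l*l)**2 - 1*1 = (4 + l**2)**2 - 1 = -1 + (4 + l**2)**2)
-43262 + N(t(-4, -9)) = -43262 + (-1 + (4 + (-13 + 6*(-9))**2)**2) = -43262 + (-1 + (4 + (-13 - 54)**2)**2) = -43262 + (-1 + (4 + (-67)**2)**2) = -43262 + (-1 + (4 + 4489)**2) = -43262 + (-1 + 4493**2) = -43262 + (-1 + 20187049) = -43262 + 20187048 = 20143786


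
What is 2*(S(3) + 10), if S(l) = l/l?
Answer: 22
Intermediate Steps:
S(l) = 1
2*(S(3) + 10) = 2*(1 + 10) = 2*11 = 22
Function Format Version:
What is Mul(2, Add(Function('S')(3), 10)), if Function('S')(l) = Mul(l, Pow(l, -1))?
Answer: 22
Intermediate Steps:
Function('S')(l) = 1
Mul(2, Add(Function('S')(3), 10)) = Mul(2, Add(1, 10)) = Mul(2, 11) = 22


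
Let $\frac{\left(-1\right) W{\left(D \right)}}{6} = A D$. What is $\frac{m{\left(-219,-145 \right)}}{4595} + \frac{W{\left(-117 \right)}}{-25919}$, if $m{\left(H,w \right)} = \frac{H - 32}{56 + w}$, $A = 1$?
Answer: $- \frac{280580741}{10599704645} \approx -0.026471$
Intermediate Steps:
$m{\left(H,w \right)} = \frac{-32 + H}{56 + w}$
$W{\left(D \right)} = - 6 D$ ($W{\left(D \right)} = - 6 \cdot 1 D = - 6 D$)
$\frac{m{\left(-219,-145 \right)}}{4595} + \frac{W{\left(-117 \right)}}{-25919} = \frac{\frac{1}{56 - 145} \left(-32 - 219\right)}{4595} + \frac{\left(-6\right) \left(-117\right)}{-25919} = \frac{1}{-89} \left(-251\right) \frac{1}{4595} + 702 \left(- \frac{1}{25919}\right) = \left(- \frac{1}{89}\right) \left(-251\right) \frac{1}{4595} - \frac{702}{25919} = \frac{251}{89} \cdot \frac{1}{4595} - \frac{702}{25919} = \frac{251}{408955} - \frac{702}{25919} = - \frac{280580741}{10599704645}$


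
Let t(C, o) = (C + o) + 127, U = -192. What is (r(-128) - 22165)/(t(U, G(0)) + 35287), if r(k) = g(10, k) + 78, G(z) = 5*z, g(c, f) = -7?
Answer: -11047/17611 ≈ -0.62728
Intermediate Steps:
t(C, o) = 127 + C + o
r(k) = 71 (r(k) = -7 + 78 = 71)
(r(-128) - 22165)/(t(U, G(0)) + 35287) = (71 - 22165)/((127 - 192 + 5*0) + 35287) = -22094/((127 - 192 + 0) + 35287) = -22094/(-65 + 35287) = -22094/35222 = -22094*1/35222 = -11047/17611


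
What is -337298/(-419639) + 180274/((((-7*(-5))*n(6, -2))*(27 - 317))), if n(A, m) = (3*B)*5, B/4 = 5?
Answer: 475711204457/638900377500 ≈ 0.74458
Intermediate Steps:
B = 20 (B = 4*5 = 20)
n(A, m) = 300 (n(A, m) = (3*20)*5 = 60*5 = 300)
-337298/(-419639) + 180274/((((-7*(-5))*n(6, -2))*(27 - 317))) = -337298/(-419639) + 180274/(((-7*(-5)*300)*(27 - 317))) = -337298*(-1/419639) + 180274/(((35*300)*(-290))) = 337298/419639 + 180274/((10500*(-290))) = 337298/419639 + 180274/(-3045000) = 337298/419639 + 180274*(-1/3045000) = 337298/419639 - 90137/1522500 = 475711204457/638900377500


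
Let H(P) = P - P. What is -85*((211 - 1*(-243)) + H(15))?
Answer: -38590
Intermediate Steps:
H(P) = 0
-85*((211 - 1*(-243)) + H(15)) = -85*((211 - 1*(-243)) + 0) = -85*((211 + 243) + 0) = -85*(454 + 0) = -85*454 = -38590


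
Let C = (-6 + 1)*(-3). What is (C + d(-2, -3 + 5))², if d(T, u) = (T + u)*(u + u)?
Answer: 225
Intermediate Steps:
C = 15 (C = -5*(-3) = 15)
d(T, u) = 2*u*(T + u) (d(T, u) = (T + u)*(2*u) = 2*u*(T + u))
(C + d(-2, -3 + 5))² = (15 + 2*(-3 + 5)*(-2 + (-3 + 5)))² = (15 + 2*2*(-2 + 2))² = (15 + 2*2*0)² = (15 + 0)² = 15² = 225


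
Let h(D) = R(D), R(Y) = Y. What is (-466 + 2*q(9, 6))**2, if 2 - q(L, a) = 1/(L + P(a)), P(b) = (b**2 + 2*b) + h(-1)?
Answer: 167365969/784 ≈ 2.1348e+5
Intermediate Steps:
h(D) = D
P(b) = -1 + b**2 + 2*b (P(b) = (b**2 + 2*b) - 1 = -1 + b**2 + 2*b)
q(L, a) = 2 - 1/(-1 + L + a**2 + 2*a) (q(L, a) = 2 - 1/(L + (-1 + a**2 + 2*a)) = 2 - 1/(-1 + L + a**2 + 2*a))
(-466 + 2*q(9, 6))**2 = (-466 + 2*((-3 + 2*9 + 2*6**2 + 4*6)/(-1 + 9 + 6**2 + 2*6)))**2 = (-466 + 2*((-3 + 18 + 2*36 + 24)/(-1 + 9 + 36 + 12)))**2 = (-466 + 2*((-3 + 18 + 72 + 24)/56))**2 = (-466 + 2*((1/56)*111))**2 = (-466 + 2*(111/56))**2 = (-466 + 111/28)**2 = (-12937/28)**2 = 167365969/784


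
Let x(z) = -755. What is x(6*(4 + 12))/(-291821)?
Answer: 755/291821 ≈ 0.0025872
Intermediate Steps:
x(6*(4 + 12))/(-291821) = -755/(-291821) = -755*(-1/291821) = 755/291821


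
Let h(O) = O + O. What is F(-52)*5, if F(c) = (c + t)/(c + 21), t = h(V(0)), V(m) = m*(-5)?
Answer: 260/31 ≈ 8.3871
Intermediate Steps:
V(m) = -5*m
h(O) = 2*O
t = 0 (t = 2*(-5*0) = 2*0 = 0)
F(c) = c/(21 + c) (F(c) = (c + 0)/(c + 21) = c/(21 + c))
F(-52)*5 = -52/(21 - 52)*5 = -52/(-31)*5 = -52*(-1/31)*5 = (52/31)*5 = 260/31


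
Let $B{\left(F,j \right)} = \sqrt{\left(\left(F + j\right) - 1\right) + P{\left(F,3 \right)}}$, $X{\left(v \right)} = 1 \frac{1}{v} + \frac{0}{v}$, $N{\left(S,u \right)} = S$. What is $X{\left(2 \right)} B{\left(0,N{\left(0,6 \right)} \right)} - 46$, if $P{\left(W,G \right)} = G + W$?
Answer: $-46 + \frac{\sqrt{2}}{2} \approx -45.293$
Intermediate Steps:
$X{\left(v \right)} = \frac{1}{v}$ ($X{\left(v \right)} = \frac{1}{v} + 0 = \frac{1}{v}$)
$B{\left(F,j \right)} = \sqrt{2 + j + 2 F}$ ($B{\left(F,j \right)} = \sqrt{\left(\left(F + j\right) - 1\right) + \left(3 + F\right)} = \sqrt{\left(-1 + F + j\right) + \left(3 + F\right)} = \sqrt{2 + j + 2 F}$)
$X{\left(2 \right)} B{\left(0,N{\left(0,6 \right)} \right)} - 46 = \frac{\sqrt{2 + 0 + 2 \cdot 0}}{2} - 46 = \frac{\sqrt{2 + 0 + 0}}{2} - 46 = \frac{\sqrt{2}}{2} - 46 = -46 + \frac{\sqrt{2}}{2}$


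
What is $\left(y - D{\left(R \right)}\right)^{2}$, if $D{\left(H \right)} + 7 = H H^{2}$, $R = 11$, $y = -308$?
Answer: $2663424$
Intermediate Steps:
$D{\left(H \right)} = -7 + H^{3}$ ($D{\left(H \right)} = -7 + H H^{2} = -7 + H^{3}$)
$\left(y - D{\left(R \right)}\right)^{2} = \left(-308 - \left(-7 + 11^{3}\right)\right)^{2} = \left(-308 - \left(-7 + 1331\right)\right)^{2} = \left(-308 - 1324\right)^{2} = \left(-1632\right)^{2} = 2663424$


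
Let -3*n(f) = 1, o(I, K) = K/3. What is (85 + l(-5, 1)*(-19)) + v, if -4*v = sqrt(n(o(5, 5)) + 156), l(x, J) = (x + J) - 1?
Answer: 180 - sqrt(1401)/12 ≈ 176.88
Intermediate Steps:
o(I, K) = K/3 (o(I, K) = K*(1/3) = K/3)
n(f) = -1/3 (n(f) = -1/3*1 = -1/3)
l(x, J) = -1 + J + x (l(x, J) = (J + x) - 1 = -1 + J + x)
v = -sqrt(1401)/12 (v = -sqrt(-1/3 + 156)/4 = -sqrt(1401)/12 ≈ -3.1192)
(85 + l(-5, 1)*(-19)) + v = (85 + (-1 + 1 - 5)*(-19)) - sqrt(1401)/12 = (85 - 5*(-19)) - sqrt(1401)/12 = (85 + 95) - sqrt(1401)/12 = 180 - sqrt(1401)/12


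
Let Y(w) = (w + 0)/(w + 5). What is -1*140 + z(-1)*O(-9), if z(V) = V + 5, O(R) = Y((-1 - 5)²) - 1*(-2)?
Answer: -5268/41 ≈ -128.49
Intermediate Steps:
Y(w) = w/(5 + w)
O(R) = 118/41 (O(R) = (-1 - 5)²/(5 + (-1 - 5)²) - 1*(-2) = (-6)²/(5 + (-6)²) + 2 = 36/(5 + 36) + 2 = 36/41 + 2 = 118/41)
z(V) = 5 + V
-1*140 + z(-1)*O(-9) = -1*140 + (5 - 1)*(118/41) = -140 + 4*(118/41) = -140 + 472/41 = -5268/41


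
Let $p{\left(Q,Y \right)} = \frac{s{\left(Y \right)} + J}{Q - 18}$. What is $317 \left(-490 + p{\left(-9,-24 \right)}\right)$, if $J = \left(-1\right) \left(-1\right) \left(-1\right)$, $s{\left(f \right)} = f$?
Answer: $- \frac{4185985}{27} \approx -1.5504 \cdot 10^{5}$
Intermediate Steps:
$J = -1$ ($J = 1 \left(-1\right) = -1$)
$p{\left(Q,Y \right)} = \frac{-1 + Y}{-18 + Q}$ ($p{\left(Q,Y \right)} = \frac{Y - 1}{Q - 18} = \frac{-1 + Y}{Q - 18} = \frac{-1 + Y}{-18 + Q}$)
$317 \left(-490 + p{\left(-9,-24 \right)}\right) = 317 \left(-490 + \frac{-1 - 24}{-18 - 9}\right) = 317 \left(-490 + \frac{1}{-27} \left(-25\right)\right) = 317 \left(-490 - - \frac{25}{27}\right) = 317 \left(-490 + \frac{25}{27}\right) = 317 \left(- \frac{13205}{27}\right) = - \frac{4185985}{27}$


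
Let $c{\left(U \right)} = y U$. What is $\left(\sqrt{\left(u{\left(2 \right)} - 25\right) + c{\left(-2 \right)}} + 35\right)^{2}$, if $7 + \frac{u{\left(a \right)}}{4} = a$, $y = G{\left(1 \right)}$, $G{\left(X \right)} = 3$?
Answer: $\left(35 + i \sqrt{51}\right)^{2} \approx 1174.0 + 499.9 i$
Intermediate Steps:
$y = 3$
$u{\left(a \right)} = -28 + 4 a$
$c{\left(U \right)} = 3 U$
$\left(\sqrt{\left(u{\left(2 \right)} - 25\right) + c{\left(-2 \right)}} + 35\right)^{2} = \left(\sqrt{\left(\left(-28 + 4 \cdot 2\right) - 25\right) + 3 \left(-2\right)} + 35\right)^{2} = \left(\sqrt{\left(\left(-28 + 8\right) - 25\right) - 6} + 35\right)^{2} = \left(\sqrt{\left(-20 - 25\right) - 6} + 35\right)^{2} = \left(\sqrt{-45 - 6} + 35\right)^{2} = \left(\sqrt{-51} + 35\right)^{2} = \left(i \sqrt{51} + 35\right)^{2} = \left(35 + i \sqrt{51}\right)^{2}$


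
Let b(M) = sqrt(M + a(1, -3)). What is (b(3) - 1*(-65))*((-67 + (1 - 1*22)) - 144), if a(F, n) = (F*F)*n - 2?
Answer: -15080 - 232*I*sqrt(2) ≈ -15080.0 - 328.1*I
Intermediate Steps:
a(F, n) = -2 + n*F**2 (a(F, n) = F**2*n - 2 = n*F**2 - 2 = -2 + n*F**2)
b(M) = sqrt(-5 + M) (b(M) = sqrt(M + (-2 - 3*1**2)) = sqrt(M + (-2 - 3*1)) = sqrt(M + (-2 - 3)) = sqrt(M - 5) = sqrt(-5 + M))
(b(3) - 1*(-65))*((-67 + (1 - 1*22)) - 144) = (sqrt(-5 + 3) - 1*(-65))*((-67 + (1 - 1*22)) - 144) = (sqrt(-2) + 65)*((-67 + (1 - 22)) - 144) = (I*sqrt(2) + 65)*((-67 - 21) - 144) = (65 + I*sqrt(2))*(-88 - 144) = (65 + I*sqrt(2))*(-232) = -15080 - 232*I*sqrt(2)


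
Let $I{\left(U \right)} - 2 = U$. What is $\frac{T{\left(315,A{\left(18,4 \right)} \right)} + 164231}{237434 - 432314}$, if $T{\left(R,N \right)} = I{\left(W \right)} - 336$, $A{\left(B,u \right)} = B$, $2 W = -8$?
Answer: $- \frac{54631}{64960} \approx -0.84099$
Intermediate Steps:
$W = -4$ ($W = \frac{1}{2} \left(-8\right) = -4$)
$I{\left(U \right)} = 2 + U$
$T{\left(R,N \right)} = -338$ ($T{\left(R,N \right)} = \left(2 - 4\right) - 336 = -2 - 336 = -338$)
$\frac{T{\left(315,A{\left(18,4 \right)} \right)} + 164231}{237434 - 432314} = \frac{-338 + 164231}{237434 - 432314} = \frac{163893}{-194880} = 163893 \left(- \frac{1}{194880}\right) = - \frac{54631}{64960}$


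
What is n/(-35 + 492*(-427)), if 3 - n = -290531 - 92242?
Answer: -382776/210119 ≈ -1.8217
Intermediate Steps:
n = 382776 (n = 3 - (-290531 - 92242) = 3 - 1*(-382773) = 3 + 382773 = 382776)
n/(-35 + 492*(-427)) = 382776/(-35 + 492*(-427)) = 382776/(-35 - 210084) = 382776/(-210119) = 382776*(-1/210119) = -382776/210119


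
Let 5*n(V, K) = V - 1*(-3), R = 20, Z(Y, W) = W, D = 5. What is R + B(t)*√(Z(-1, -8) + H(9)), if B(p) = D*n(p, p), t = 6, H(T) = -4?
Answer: 20 + 18*I*√3 ≈ 20.0 + 31.177*I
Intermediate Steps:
n(V, K) = ⅗ + V/5 (n(V, K) = (V - 1*(-3))/5 = (V + 3)/5 = (3 + V)/5 = ⅗ + V/5)
B(p) = 3 + p (B(p) = 5*(⅗ + p/5) = 3 + p)
R + B(t)*√(Z(-1, -8) + H(9)) = 20 + (3 + 6)*√(-8 - 4) = 20 + 9*√(-12) = 20 + 9*(2*I*√3) = 20 + 18*I*√3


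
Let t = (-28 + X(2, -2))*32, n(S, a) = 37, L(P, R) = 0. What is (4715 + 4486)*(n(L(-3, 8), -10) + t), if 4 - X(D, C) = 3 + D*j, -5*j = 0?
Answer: -7609227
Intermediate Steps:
j = 0 (j = -⅕*0 = 0)
X(D, C) = 1 (X(D, C) = 4 - (3 + D*0) = 4 - (3 + 0) = 4 - 1*3 = 4 - 3 = 1)
t = -864 (t = (-28 + 1)*32 = -27*32 = -864)
(4715 + 4486)*(n(L(-3, 8), -10) + t) = (4715 + 4486)*(37 - 864) = 9201*(-827) = -7609227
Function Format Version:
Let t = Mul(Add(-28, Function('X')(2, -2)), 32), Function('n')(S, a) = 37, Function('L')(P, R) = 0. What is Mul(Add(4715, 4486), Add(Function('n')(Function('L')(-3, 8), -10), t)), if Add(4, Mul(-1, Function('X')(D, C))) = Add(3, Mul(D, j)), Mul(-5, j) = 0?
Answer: -7609227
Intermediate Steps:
j = 0 (j = Mul(Rational(-1, 5), 0) = 0)
Function('X')(D, C) = 1 (Function('X')(D, C) = Add(4, Mul(-1, Add(3, Mul(D, 0)))) = Add(4, Mul(-1, Add(3, 0))) = Add(4, Mul(-1, 3)) = Add(4, -3) = 1)
t = -864 (t = Mul(Add(-28, 1), 32) = Mul(-27, 32) = -864)
Mul(Add(4715, 4486), Add(Function('n')(Function('L')(-3, 8), -10), t)) = Mul(Add(4715, 4486), Add(37, -864)) = Mul(9201, -827) = -7609227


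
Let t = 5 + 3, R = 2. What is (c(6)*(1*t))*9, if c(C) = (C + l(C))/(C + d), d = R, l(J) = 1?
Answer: 63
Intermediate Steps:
d = 2
t = 8
c(C) = (1 + C)/(2 + C) (c(C) = (C + 1)/(C + 2) = (1 + C)/(2 + C))
(c(6)*(1*t))*9 = (((1 + 6)/(2 + 6))*(1*8))*9 = ((7/8)*8)*9 = 7*9 = 63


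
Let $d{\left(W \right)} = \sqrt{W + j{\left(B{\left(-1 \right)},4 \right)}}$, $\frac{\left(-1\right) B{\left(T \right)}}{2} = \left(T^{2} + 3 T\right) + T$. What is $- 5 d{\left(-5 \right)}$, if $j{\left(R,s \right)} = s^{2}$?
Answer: $- 5 \sqrt{11} \approx -16.583$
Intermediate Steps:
$B{\left(T \right)} = - 8 T - 2 T^{2}$ ($B{\left(T \right)} = - 2 \left(\left(T^{2} + 3 T\right) + T\right) = - 2 \left(T^{2} + 4 T\right) = - 8 T - 2 T^{2}$)
$d{\left(W \right)} = \sqrt{16 + W}$ ($d{\left(W \right)} = \sqrt{W + 4^{2}} = \sqrt{W + 16} = \sqrt{16 + W}$)
$- 5 d{\left(-5 \right)} = - 5 \sqrt{16 - 5} = - 5 \sqrt{11}$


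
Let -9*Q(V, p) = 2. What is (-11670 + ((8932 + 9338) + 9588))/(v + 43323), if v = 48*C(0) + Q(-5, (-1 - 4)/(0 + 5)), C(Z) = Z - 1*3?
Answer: 145692/388609 ≈ 0.37491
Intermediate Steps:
C(Z) = -3 + Z (C(Z) = Z - 3 = -3 + Z)
Q(V, p) = -2/9 (Q(V, p) = -⅑*2 = -2/9)
v = -1298/9 (v = 48*(-3 + 0) - 2/9 = 48*(-3) - 2/9 = -144 - 2/9 = -1298/9 ≈ -144.22)
(-11670 + ((8932 + 9338) + 9588))/(v + 43323) = (-11670 + ((8932 + 9338) + 9588))/(-1298/9 + 43323) = (-11670 + (18270 + 9588))/(388609/9) = (-11670 + 27858)*(9/388609) = 16188*(9/388609) = 145692/388609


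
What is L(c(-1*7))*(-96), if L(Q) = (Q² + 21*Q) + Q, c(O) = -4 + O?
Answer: 11616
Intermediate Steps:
L(Q) = Q² + 22*Q
L(c(-1*7))*(-96) = ((-4 - 1*7)*(22 + (-4 - 1*7)))*(-96) = ((-4 - 7)*(22 + (-4 - 7)))*(-96) = -11*(22 - 11)*(-96) = -11*11*(-96) = -121*(-96) = 11616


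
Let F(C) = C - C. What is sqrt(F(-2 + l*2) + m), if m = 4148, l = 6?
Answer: 2*sqrt(1037) ≈ 64.405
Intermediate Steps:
F(C) = 0
sqrt(F(-2 + l*2) + m) = sqrt(0 + 4148) = sqrt(4148) = 2*sqrt(1037)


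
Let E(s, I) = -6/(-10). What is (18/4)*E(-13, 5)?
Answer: 27/10 ≈ 2.7000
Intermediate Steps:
E(s, I) = 3/5 (E(s, I) = -6*(-1/10) = 3/5)
(18/4)*E(-13, 5) = (18/4)*(3/5) = (18*(1/4))*(3/5) = (9/2)*(3/5) = 27/10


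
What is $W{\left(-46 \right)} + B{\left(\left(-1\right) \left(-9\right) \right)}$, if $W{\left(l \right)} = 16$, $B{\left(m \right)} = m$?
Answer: $25$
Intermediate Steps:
$W{\left(-46 \right)} + B{\left(\left(-1\right) \left(-9\right) \right)} = 16 - -9 = 16 + 9 = 25$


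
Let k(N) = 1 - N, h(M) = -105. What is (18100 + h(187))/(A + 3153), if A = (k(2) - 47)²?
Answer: 17995/5457 ≈ 3.2976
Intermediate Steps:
A = 2304 (A = ((1 - 1*2) - 47)² = ((1 - 2) - 47)² = (-1 - 47)² = (-48)² = 2304)
(18100 + h(187))/(A + 3153) = (18100 - 105)/(2304 + 3153) = 17995/5457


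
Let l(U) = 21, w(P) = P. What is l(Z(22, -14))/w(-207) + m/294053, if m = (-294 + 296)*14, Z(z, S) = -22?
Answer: -2056439/20289657 ≈ -0.10135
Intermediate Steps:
m = 28 (m = 2*14 = 28)
l(Z(22, -14))/w(-207) + m/294053 = 21/(-207) + 28/294053 = 21*(-1/207) + 28*(1/294053) = -7/69 + 28/294053 = -2056439/20289657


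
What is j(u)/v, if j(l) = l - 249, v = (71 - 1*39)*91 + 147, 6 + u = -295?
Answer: -550/3059 ≈ -0.17980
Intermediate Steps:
u = -301 (u = -6 - 295 = -301)
v = 3059 (v = (71 - 39)*91 + 147 = 32*91 + 147 = 2912 + 147 = 3059)
j(l) = -249 + l
j(u)/v = (-249 - 301)/3059 = -550*1/3059 = -550/3059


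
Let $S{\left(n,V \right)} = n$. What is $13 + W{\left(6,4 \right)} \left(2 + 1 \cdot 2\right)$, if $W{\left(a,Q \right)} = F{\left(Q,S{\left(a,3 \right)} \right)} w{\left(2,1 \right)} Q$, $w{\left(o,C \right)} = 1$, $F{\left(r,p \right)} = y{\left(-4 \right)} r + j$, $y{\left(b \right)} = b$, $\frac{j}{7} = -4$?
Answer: $-691$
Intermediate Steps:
$j = -28$ ($j = 7 \left(-4\right) = -28$)
$F{\left(r,p \right)} = -28 - 4 r$ ($F{\left(r,p \right)} = - 4 r - 28 = -28 - 4 r$)
$W{\left(a,Q \right)} = Q \left(-28 - 4 Q\right)$ ($W{\left(a,Q \right)} = \left(-28 - 4 Q\right) 1 Q = \left(-28 - 4 Q\right) Q = Q \left(-28 - 4 Q\right)$)
$13 + W{\left(6,4 \right)} \left(2 + 1 \cdot 2\right) = 13 + 4 \cdot 4 \left(-7 - 4\right) \left(2 + 1 \cdot 2\right) = 13 + 4 \cdot 4 \left(-7 - 4\right) \left(2 + 2\right) = 13 + 4 \cdot 4 \left(-11\right) 4 = 13 - 704 = -691$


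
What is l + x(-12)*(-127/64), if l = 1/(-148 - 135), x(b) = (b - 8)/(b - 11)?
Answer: -180073/104144 ≈ -1.7291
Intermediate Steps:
x(b) = (-8 + b)/(-11 + b)
l = -1/283 (l = 1/(-283) = -1/283 ≈ -0.0035336)
l + x(-12)*(-127/64) = -1/283 + ((-8 - 12)/(-11 - 12))*(-127/64) = -1/283 + (-20/(-23))*(-127*1/64) = -1/283 - 1/23*(-20)*(-127/64) = -1/283 + (20/23)*(-127/64) = -1/283 - 635/368 = -180073/104144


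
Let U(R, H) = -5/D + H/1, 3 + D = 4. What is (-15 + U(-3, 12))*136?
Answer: -1088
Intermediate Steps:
D = 1 (D = -3 + 4 = 1)
U(R, H) = -5 + H (U(R, H) = -5/1 + H/1 = -5*1 + H*1 = -5 + H)
(-15 + U(-3, 12))*136 = (-15 + (-5 + 12))*136 = (-15 + 7)*136 = -8*136 = -1088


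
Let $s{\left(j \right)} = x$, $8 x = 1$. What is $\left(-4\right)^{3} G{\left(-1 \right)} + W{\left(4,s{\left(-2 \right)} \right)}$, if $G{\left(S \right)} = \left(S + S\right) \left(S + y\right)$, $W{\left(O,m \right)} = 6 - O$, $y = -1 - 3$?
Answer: $-638$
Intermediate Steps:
$x = \frac{1}{8}$ ($x = \frac{1}{8} \cdot 1 = \frac{1}{8} \approx 0.125$)
$s{\left(j \right)} = \frac{1}{8}$
$y = -4$
$G{\left(S \right)} = 2 S \left(-4 + S\right)$ ($G{\left(S \right)} = \left(S + S\right) \left(S - 4\right) = 2 S \left(-4 + S\right)$)
$\left(-4\right)^{3} G{\left(-1 \right)} + W{\left(4,s{\left(-2 \right)} \right)} = \left(-4\right)^{3} \cdot 2 \left(-1\right) \left(-4 - 1\right) + \left(6 - 4\right) = - 64 \cdot 2 \left(-1\right) \left(-5\right) + \left(6 - 4\right) = \left(-64\right) 10 + 2 = -640 + 2 = -638$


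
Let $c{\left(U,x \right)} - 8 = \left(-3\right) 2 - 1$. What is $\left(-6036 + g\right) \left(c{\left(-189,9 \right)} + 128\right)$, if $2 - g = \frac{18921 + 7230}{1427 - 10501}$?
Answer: $- \frac{7059701085}{9074} \approx -7.7801 \cdot 10^{5}$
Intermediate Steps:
$g = \frac{44299}{9074}$ ($g = 2 - \frac{18921 + 7230}{1427 - 10501} = 2 - \frac{26151}{1427 + \left(-11906 + 1405\right)} = 2 - \frac{26151}{1427 - 10501} = 2 - \frac{26151}{-9074} = 2 - 26151 \left(- \frac{1}{9074}\right) = 2 - - \frac{26151}{9074} = 2 + \frac{26151}{9074} = \frac{44299}{9074} \approx 4.882$)
$c{\left(U,x \right)} = 1$ ($c{\left(U,x \right)} = 8 - 7 = 1$)
$\left(-6036 + g\right) \left(c{\left(-189,9 \right)} + 128\right) = \left(-6036 + \frac{44299}{9074}\right) \left(1 + 128\right) = \left(- \frac{54726365}{9074}\right) 129 = - \frac{7059701085}{9074}$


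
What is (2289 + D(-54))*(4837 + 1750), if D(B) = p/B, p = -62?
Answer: 407300558/27 ≈ 1.5085e+7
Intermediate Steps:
D(B) = -62/B
(2289 + D(-54))*(4837 + 1750) = (2289 - 62/(-54))*(4837 + 1750) = (2289 - 62*(-1/54))*6587 = (2289 + 31/27)*6587 = (61834/27)*6587 = 407300558/27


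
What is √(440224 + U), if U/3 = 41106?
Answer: √563542 ≈ 750.69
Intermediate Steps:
U = 123318 (U = 3*41106 = 123318)
√(440224 + U) = √(440224 + 123318) = √563542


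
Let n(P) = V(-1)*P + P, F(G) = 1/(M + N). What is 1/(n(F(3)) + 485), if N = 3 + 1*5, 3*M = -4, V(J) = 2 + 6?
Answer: 20/9727 ≈ 0.0020561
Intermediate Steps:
V(J) = 8
M = -4/3 (M = (1/3)*(-4) = -4/3 ≈ -1.3333)
N = 8 (N = 3 + 5 = 8)
F(G) = 3/20 (F(G) = 1/(-4/3 + 8) = 1/(20/3) = 3/20)
n(P) = 9*P (n(P) = 8*P + P = 9*P)
1/(n(F(3)) + 485) = 1/(9*(3/20) + 485) = 1/(27/20 + 485) = 1/(9727/20) = 20/9727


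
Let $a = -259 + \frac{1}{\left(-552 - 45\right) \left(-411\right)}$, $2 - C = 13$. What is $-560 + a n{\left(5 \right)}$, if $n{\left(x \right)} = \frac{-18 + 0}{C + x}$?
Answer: $- \frac{109351892}{81789} \approx -1337.0$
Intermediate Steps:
$C = -11$ ($C = 2 - 13 = -11$)
$n{\left(x \right)} = - \frac{18}{-11 + x}$ ($n{\left(x \right)} = \frac{-18 + 0}{-11 + x} = - \frac{18}{-11 + x}$)
$a = - \frac{63550052}{245367}$ ($a = -259 + \frac{1}{-597} \left(- \frac{1}{411}\right) = -259 - - \frac{1}{245367} = -259 + \frac{1}{245367} = - \frac{63550052}{245367} \approx -259.0$)
$-560 + a n{\left(5 \right)} = -560 - \frac{63550052 \left(- \frac{18}{-11 + 5}\right)}{245367} = -560 - \frac{63550052 \left(- \frac{18}{-6}\right)}{245367} = -560 - \frac{63550052 \left(\left(-18\right) \left(- \frac{1}{6}\right)\right)}{245367} = -560 - \frac{63550052}{81789} = - \frac{109351892}{81789}$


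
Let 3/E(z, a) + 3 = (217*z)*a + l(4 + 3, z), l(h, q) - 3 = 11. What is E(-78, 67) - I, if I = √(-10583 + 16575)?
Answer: -3/1134031 - 2*√1498 ≈ -77.408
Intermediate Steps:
l(h, q) = 14 (l(h, q) = 3 + 11 = 14)
I = 2*√1498 (I = √5992 = 2*√1498 ≈ 77.408)
E(z, a) = 3/(11 + 217*a*z) (E(z, a) = 3/(-3 + ((217*z)*a + 14)) = 3/(-3 + (217*a*z + 14)) = 3/(-3 + (14 + 217*a*z)) = 3/(11 + 217*a*z))
E(-78, 67) - I = 3/(11 + 217*67*(-78)) - 2*√1498 = 3/(11 - 1134042) - 2*√1498 = 3/(-1134031) - 2*√1498 = 3*(-1/1134031) - 2*√1498 = -3/1134031 - 2*√1498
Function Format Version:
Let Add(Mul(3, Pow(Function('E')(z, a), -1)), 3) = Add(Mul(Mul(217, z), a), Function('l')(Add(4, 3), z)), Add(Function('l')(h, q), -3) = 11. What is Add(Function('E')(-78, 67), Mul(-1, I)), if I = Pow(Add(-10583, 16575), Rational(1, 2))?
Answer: Add(Rational(-3, 1134031), Mul(-2, Pow(1498, Rational(1, 2)))) ≈ -77.408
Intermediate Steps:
Function('l')(h, q) = 14 (Function('l')(h, q) = Add(3, 11) = 14)
I = Mul(2, Pow(1498, Rational(1, 2))) (I = Pow(5992, Rational(1, 2)) = Mul(2, Pow(1498, Rational(1, 2))) ≈ 77.408)
Function('E')(z, a) = Mul(3, Pow(Add(11, Mul(217, a, z)), -1)) (Function('E')(z, a) = Mul(3, Pow(Add(-3, Add(Mul(Mul(217, z), a), 14)), -1)) = Mul(3, Pow(Add(-3, Add(Mul(217, a, z), 14)), -1)) = Mul(3, Pow(Add(-3, Add(14, Mul(217, a, z))), -1)) = Mul(3, Pow(Add(11, Mul(217, a, z)), -1)))
Add(Function('E')(-78, 67), Mul(-1, I)) = Add(Mul(3, Pow(Add(11, Mul(217, 67, -78)), -1)), Mul(-1, Mul(2, Pow(1498, Rational(1, 2))))) = Add(Mul(3, Pow(Add(11, -1134042), -1)), Mul(-2, Pow(1498, Rational(1, 2)))) = Add(Mul(3, Pow(-1134031, -1)), Mul(-2, Pow(1498, Rational(1, 2)))) = Add(Mul(3, Rational(-1, 1134031)), Mul(-2, Pow(1498, Rational(1, 2)))) = Add(Rational(-3, 1134031), Mul(-2, Pow(1498, Rational(1, 2))))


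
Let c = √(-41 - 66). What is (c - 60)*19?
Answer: -1140 + 19*I*√107 ≈ -1140.0 + 196.54*I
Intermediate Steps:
c = I*√107 (c = √(-107) = I*√107 ≈ 10.344*I)
(c - 60)*19 = (I*√107 - 60)*19 = (-60 + I*√107)*19 = -1140 + 19*I*√107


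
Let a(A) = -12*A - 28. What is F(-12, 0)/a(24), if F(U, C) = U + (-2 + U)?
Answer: 13/158 ≈ 0.082278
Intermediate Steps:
F(U, C) = -2 + 2*U
a(A) = -28 - 12*A
F(-12, 0)/a(24) = (-2 + 2*(-12))/(-28 - 12*24) = (-2 - 24)/(-28 - 288) = -26/(-316) = -26*(-1/316) = 13/158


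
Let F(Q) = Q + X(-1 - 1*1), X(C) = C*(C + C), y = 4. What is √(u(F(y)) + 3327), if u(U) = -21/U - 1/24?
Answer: √478830/12 ≈ 57.665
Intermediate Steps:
X(C) = 2*C² (X(C) = C*(2*C) = 2*C²)
F(Q) = 8 + Q (F(Q) = Q + 2*(-1 - 1*1)² = Q + 2*(-1 - 1)² = Q + 2*(-2)² = Q + 2*4 = Q + 8 = 8 + Q)
u(U) = -1/24 - 21/U (u(U) = -21/U - 1*1/24 = -21/U - 1/24 = -1/24 - 21/U)
√(u(F(y)) + 3327) = √((-504 - (8 + 4))/(24*(8 + 4)) + 3327) = √((1/24)*(-504 - 1*12)/12 + 3327) = √((1/24)*(1/12)*(-504 - 12) + 3327) = √((1/24)*(1/12)*(-516) + 3327) = √(-43/24 + 3327) = √(79805/24) = √478830/12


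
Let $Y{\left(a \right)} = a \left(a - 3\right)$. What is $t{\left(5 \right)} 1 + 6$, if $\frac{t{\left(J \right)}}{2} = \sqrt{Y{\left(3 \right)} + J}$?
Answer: $6 + 2 \sqrt{5} \approx 10.472$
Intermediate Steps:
$Y{\left(a \right)} = a \left(-3 + a\right)$
$t{\left(J \right)} = 2 \sqrt{J}$ ($t{\left(J \right)} = 2 \sqrt{3 \left(-3 + 3\right) + J} = 2 \sqrt{3 \cdot 0 + J} = 2 \sqrt{0 + J} = 2 \sqrt{J}$)
$t{\left(5 \right)} 1 + 6 = 2 \sqrt{5} \cdot 1 + 6 = 2 \sqrt{5} + 6 = 6 + 2 \sqrt{5}$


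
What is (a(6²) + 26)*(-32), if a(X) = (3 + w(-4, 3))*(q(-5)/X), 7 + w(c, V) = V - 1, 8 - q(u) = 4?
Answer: -7424/9 ≈ -824.89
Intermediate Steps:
q(u) = 4 (q(u) = 8 - 1*4 = 8 - 4 = 4)
w(c, V) = -8 + V (w(c, V) = -7 + (V - 1) = -7 + (-1 + V) = -8 + V)
a(X) = -8/X (a(X) = (3 + (-8 + 3))*(4/X) = (3 - 5)*(4/X) = -8/X)
(a(6²) + 26)*(-32) = (-8/(6²) + 26)*(-32) = (-8/36 + 26)*(-32) = (-8*1/36 + 26)*(-32) = (-2/9 + 26)*(-32) = (232/9)*(-32) = -7424/9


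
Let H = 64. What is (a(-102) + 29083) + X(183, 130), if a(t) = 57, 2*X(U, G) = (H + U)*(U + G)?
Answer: 135591/2 ≈ 67796.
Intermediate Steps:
X(U, G) = (64 + U)*(G + U)/2 (X(U, G) = ((64 + U)*(U + G))/2 = ((64 + U)*(G + U))/2 = (64 + U)*(G + U)/2)
(a(-102) + 29083) + X(183, 130) = (57 + 29083) + ((½)*183² + 32*130 + 32*183 + (½)*130*183) = 29140 + ((½)*33489 + 4160 + 5856 + 11895) = 29140 + (33489/2 + 4160 + 5856 + 11895) = 29140 + 77311/2 = 135591/2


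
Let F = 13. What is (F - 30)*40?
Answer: -680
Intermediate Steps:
(F - 30)*40 = (13 - 30)*40 = -17*40 = -680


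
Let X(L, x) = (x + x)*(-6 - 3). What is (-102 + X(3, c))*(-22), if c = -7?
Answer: -528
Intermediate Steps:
X(L, x) = -18*x (X(L, x) = (2*x)*(-9) = -18*x)
(-102 + X(3, c))*(-22) = (-102 - 18*(-7))*(-22) = (-102 + 126)*(-22) = 24*(-22) = -528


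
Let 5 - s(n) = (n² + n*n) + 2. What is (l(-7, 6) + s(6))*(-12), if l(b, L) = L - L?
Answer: 828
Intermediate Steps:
s(n) = 3 - 2*n² (s(n) = 5 - ((n² + n*n) + 2) = 5 - ((n² + n²) + 2) = 5 - (2*n² + 2) = 5 - (2 + 2*n²) = 5 + (-2 - 2*n²) = 3 - 2*n²)
l(b, L) = 0
(l(-7, 6) + s(6))*(-12) = (0 + (3 - 2*6²))*(-12) = (0 + (3 - 2*36))*(-12) = (0 + (3 - 72))*(-12) = (0 - 69)*(-12) = -69*(-12) = 828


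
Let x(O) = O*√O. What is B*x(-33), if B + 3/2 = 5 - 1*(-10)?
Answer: -891*I*√33/2 ≈ -2559.2*I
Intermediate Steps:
x(O) = O^(3/2)
B = 27/2 (B = -3/2 + (5 - 1*(-10)) = -3/2 + (5 + 10) = -3/2 + 15 = 27/2 ≈ 13.500)
B*x(-33) = 27*(-33)^(3/2)/2 = 27*(-33*I*√33)/2 = -891*I*√33/2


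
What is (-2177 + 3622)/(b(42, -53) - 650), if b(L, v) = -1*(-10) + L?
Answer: -1445/598 ≈ -2.4164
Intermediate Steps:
b(L, v) = 10 + L
(-2177 + 3622)/(b(42, -53) - 650) = (-2177 + 3622)/((10 + 42) - 650) = 1445/(52 - 650) = 1445/(-598) = 1445*(-1/598) = -1445/598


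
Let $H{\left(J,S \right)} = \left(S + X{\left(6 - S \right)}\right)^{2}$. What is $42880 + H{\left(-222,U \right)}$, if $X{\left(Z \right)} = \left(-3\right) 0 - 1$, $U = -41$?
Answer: $44644$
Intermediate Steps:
$X{\left(Z \right)} = -1$ ($X{\left(Z \right)} = 0 - 1 = -1$)
$H{\left(J,S \right)} = \left(-1 + S\right)^{2}$ ($H{\left(J,S \right)} = \left(S - 1\right)^{2} = \left(-1 + S\right)^{2}$)
$42880 + H{\left(-222,U \right)} = 42880 + \left(-1 - 41\right)^{2} = 42880 + \left(-42\right)^{2} = 42880 + 1764 = 44644$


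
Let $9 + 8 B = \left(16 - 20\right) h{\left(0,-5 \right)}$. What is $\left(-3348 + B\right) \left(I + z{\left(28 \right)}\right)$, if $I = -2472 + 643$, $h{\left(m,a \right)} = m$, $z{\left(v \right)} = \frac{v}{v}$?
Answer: $\frac{12244401}{2} \approx 6.1222 \cdot 10^{6}$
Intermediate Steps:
$z{\left(v \right)} = 1$
$B = - \frac{9}{8}$ ($B = - \frac{9}{8} + \frac{\left(16 - 20\right) 0}{8} = - \frac{9}{8} + \frac{\left(-4\right) 0}{8} = - \frac{9}{8} + \frac{1}{8} \cdot 0 = - \frac{9}{8} + 0 = - \frac{9}{8} \approx -1.125$)
$I = -1829$
$\left(-3348 + B\right) \left(I + z{\left(28 \right)}\right) = \left(-3348 - \frac{9}{8}\right) \left(-1829 + 1\right) = \left(- \frac{26793}{8}\right) \left(-1828\right) = \frac{12244401}{2}$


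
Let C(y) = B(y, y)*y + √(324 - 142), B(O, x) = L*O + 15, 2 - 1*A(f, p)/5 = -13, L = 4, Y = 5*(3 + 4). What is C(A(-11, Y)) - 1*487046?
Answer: -463421 + √182 ≈ -4.6341e+5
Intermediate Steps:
Y = 35 (Y = 5*7 = 35)
A(f, p) = 75 (A(f, p) = 10 - 5*(-13) = 10 + 65 = 75)
B(O, x) = 15 + 4*O (B(O, x) = 4*O + 15 = 15 + 4*O)
C(y) = √182 + y*(15 + 4*y) (C(y) = (15 + 4*y)*y + √(324 - 142) = y*(15 + 4*y) + √182 = √182 + y*(15 + 4*y))
C(A(-11, Y)) - 1*487046 = (√182 + 75*(15 + 4*75)) - 1*487046 = (√182 + 75*(15 + 300)) - 487046 = (√182 + 75*315) - 487046 = (√182 + 23625) - 487046 = (23625 + √182) - 487046 = -463421 + √182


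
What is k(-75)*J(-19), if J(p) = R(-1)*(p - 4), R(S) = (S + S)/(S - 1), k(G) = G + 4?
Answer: 1633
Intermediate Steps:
k(G) = 4 + G
R(S) = 2*S/(-1 + S) (R(S) = (2*S)/(-1 + S) = 2*S/(-1 + S))
J(p) = -4 + p (J(p) = (2*(-1)/(-1 - 1))*(p - 4) = (2*(-1)/(-2))*(-4 + p) = (2*(-1)*(-1/2))*(-4 + p) = 1*(-4 + p) = -4 + p)
k(-75)*J(-19) = (4 - 75)*(-4 - 19) = -71*(-23) = 1633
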